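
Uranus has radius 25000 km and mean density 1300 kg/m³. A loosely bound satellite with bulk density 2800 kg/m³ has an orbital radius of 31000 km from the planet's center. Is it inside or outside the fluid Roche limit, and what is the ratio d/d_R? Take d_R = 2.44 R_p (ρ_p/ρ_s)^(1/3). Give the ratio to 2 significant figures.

d_R = 2.44 × (25000 km) × (1300/2800)^(1/3) = 47230 km
d/d_R = (31000) / (47230) = 0.66
Since d/d_R < 1, the body is inside the Roche limit.

inside; d/d_R ≈ 0.66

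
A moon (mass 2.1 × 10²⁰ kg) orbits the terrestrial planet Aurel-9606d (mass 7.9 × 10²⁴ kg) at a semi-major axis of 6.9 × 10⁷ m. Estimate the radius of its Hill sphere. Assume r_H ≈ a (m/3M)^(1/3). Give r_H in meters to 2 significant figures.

r_H ≈ a (m/3M)^(1/3)
    = (6.9 × 10⁷) × (2.1 × 10²⁰ / (3 × 7.9 × 10²⁴))^(1/3)
    = 1.4 × 10⁶ m

1.4 × 10⁶ m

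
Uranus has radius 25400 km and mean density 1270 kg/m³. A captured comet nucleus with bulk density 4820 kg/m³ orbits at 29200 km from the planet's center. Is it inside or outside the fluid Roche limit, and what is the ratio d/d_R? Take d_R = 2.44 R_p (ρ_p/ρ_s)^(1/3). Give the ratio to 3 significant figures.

inside; d/d_R ≈ 0.735

d_R = 2.44 × (25400 km) × (1270/4820)^(1/3) = 39730 km
d/d_R = (29200) / (39730) = 0.735
Since d/d_R < 1, the body is inside the Roche limit.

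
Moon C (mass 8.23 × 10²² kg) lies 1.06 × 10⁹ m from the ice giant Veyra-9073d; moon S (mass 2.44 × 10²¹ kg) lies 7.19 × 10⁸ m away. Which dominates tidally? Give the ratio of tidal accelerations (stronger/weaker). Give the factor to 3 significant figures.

The tide-raising term goes as M/d³ (the gradient of a 1/d² field).
Moon C: (8.23 × 10²²) / (1.06 × 10⁹)³ = 6.910 × 10⁻⁵
Moon S: (2.44 × 10²¹) / (7.19 × 10⁸)³ = 6.565 × 10⁻⁶
Ratio (larger/smaller) = 10.5

Moon C, by a factor of ≈ 10.5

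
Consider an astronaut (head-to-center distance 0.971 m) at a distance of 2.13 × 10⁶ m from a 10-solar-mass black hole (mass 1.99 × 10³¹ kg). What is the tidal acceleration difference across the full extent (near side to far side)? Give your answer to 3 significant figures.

Δg = 4GMr/d³
   = 4 × (6.674 × 10⁻¹¹) × (1.99 × 10³¹) × (0.971) / (2.13 × 10⁶)³
   = 5.34 × 10² m/s²

5.34 × 10² m/s²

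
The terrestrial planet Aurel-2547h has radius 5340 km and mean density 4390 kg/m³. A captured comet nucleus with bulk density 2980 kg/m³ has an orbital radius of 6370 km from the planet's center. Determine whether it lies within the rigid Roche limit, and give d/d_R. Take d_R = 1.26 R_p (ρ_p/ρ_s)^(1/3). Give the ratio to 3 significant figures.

d_R = 1.26 × (5340 km) × (4390/2980)^(1/3) = 7656 km
d/d_R = (6370) / (7656) = 0.832
Since d/d_R < 1, the body is inside the Roche limit.

inside; d/d_R ≈ 0.832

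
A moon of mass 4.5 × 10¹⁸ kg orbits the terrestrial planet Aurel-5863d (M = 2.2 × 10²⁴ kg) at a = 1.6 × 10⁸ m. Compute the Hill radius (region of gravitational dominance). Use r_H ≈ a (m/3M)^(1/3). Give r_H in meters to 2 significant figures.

1.4 × 10⁶ m

r_H ≈ a (m/3M)^(1/3)
    = (1.6 × 10⁸) × (4.5 × 10¹⁸ / (3 × 2.2 × 10²⁴))^(1/3)
    = 1.4 × 10⁶ m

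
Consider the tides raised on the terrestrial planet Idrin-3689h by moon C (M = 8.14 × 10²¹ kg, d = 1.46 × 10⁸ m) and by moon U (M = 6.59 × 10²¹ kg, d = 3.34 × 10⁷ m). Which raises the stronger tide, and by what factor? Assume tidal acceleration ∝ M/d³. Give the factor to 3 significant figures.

Compare M/d³ for the two perturbers:
Moon C: (8.14 × 10²¹) / (1.46 × 10⁸)³ = 2.616 × 10⁻³
Moon U: (6.59 × 10²¹) / (3.34 × 10⁷)³ = 1.769 × 10⁻¹
Ratio (larger/smaller) = 67.6

Moon U, by a factor of ≈ 67.6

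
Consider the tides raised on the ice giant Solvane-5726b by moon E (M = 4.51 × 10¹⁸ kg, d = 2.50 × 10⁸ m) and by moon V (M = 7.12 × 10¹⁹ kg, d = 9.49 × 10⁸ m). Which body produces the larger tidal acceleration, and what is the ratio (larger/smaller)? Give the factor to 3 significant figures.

Moon E, by a factor of ≈ 3.46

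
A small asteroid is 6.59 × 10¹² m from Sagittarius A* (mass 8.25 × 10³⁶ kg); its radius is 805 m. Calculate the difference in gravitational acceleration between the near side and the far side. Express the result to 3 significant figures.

6.19 × 10⁻⁹ m/s²

Δa = 4GMr/d³
   = 4 × (6.674 × 10⁻¹¹) × (8.25 × 10³⁶) × (805) / (6.59 × 10¹²)³
   = 6.19 × 10⁻⁹ m/s²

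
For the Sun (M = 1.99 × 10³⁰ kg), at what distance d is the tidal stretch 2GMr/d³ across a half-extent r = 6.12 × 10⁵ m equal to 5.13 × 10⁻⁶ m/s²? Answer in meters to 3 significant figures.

2GMr/d³ = a_tidal  ⇒  d = (2GMr / a_tidal)^(1/3)
d = (2 × 6.674×10⁻¹¹ × (1.99 × 10³⁰) × (6.12 × 10⁵) / (5.13 × 10⁻⁶))^(1/3)
  = 3.16 × 10¹⁰ m

3.16 × 10¹⁰ m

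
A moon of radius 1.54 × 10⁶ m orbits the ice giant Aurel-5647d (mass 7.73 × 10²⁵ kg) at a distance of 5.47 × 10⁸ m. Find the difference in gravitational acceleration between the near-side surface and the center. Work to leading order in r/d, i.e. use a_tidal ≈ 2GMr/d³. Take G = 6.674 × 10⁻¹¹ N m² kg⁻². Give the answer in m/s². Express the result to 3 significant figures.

Δg = 2GMr/d³
   = 2 × (6.674 × 10⁻¹¹) × (7.73 × 10²⁵) × (1.54 × 10⁶) / (5.47 × 10⁸)³
   = 9.71 × 10⁻⁵ m/s²

9.71 × 10⁻⁵ m/s²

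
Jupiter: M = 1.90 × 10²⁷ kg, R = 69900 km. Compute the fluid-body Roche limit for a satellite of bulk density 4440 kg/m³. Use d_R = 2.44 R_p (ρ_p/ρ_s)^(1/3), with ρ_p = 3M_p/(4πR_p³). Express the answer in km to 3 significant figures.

ρ_p = 3M_p/(4πR_p³) = 3 × (1.90 × 10²⁷) / (4π × (6.99 × 10⁷ m)³) = 1330 kg/m³
d_R = 2.44 × 69900 km × (1330/4440)^(1/3)
    = 1.14 × 10⁵ km

1.14 × 10⁵ km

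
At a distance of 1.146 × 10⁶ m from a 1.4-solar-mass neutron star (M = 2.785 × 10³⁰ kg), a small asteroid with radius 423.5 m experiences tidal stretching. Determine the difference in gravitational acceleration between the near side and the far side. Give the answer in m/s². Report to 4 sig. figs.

2.092 × 10⁵ m/s²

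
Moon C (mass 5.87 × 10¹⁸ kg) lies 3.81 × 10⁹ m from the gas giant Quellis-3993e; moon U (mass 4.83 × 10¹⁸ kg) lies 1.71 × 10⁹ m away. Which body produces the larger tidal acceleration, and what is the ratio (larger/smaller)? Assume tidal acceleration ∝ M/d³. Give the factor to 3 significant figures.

The tide-raising term goes as M/d³ (the gradient of a 1/d² field).
Moon C: (5.87 × 10¹⁸) / (3.81 × 10⁹)³ = 1.061 × 10⁻¹⁰
Moon U: (4.83 × 10¹⁸) / (1.71 × 10⁹)³ = 9.660 × 10⁻¹⁰
Ratio (larger/smaller) = 9.10

Moon U, by a factor of ≈ 9.10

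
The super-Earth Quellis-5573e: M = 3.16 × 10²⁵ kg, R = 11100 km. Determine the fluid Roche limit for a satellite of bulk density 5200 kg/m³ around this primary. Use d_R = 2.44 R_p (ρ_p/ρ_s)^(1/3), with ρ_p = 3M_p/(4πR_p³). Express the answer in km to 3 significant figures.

27600 km

ρ_p = 3M_p/(4πR_p³) = 3 × (3.16 × 10²⁵) / (4π × (1.11 × 10⁷ m)³) = 5520 kg/m³
d_R = 2.44 × 11100 km × (5520/5200)^(1/3)
    = 27600 km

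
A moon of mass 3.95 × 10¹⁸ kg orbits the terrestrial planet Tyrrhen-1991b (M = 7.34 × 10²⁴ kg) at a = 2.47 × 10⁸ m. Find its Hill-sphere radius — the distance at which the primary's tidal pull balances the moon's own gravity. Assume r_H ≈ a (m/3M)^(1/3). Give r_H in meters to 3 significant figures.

1.39 × 10⁶ m

r_H ≈ a (m/3M)^(1/3)
    = (2.47 × 10⁸) × (3.95 × 10¹⁸ / (3 × 7.34 × 10²⁴))^(1/3)
    = 1.39 × 10⁶ m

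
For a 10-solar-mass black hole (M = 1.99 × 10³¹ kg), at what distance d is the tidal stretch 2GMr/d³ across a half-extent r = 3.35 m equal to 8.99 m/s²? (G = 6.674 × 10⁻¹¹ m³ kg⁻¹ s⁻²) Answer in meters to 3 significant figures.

9.97 × 10⁶ m

2GMr/d³ = a_tidal  ⇒  d = (2GMr / a_tidal)^(1/3)
d = (2 × 6.674×10⁻¹¹ × (1.99 × 10³¹) × (3.35) / (8.99))^(1/3)
  = 9.97 × 10⁶ m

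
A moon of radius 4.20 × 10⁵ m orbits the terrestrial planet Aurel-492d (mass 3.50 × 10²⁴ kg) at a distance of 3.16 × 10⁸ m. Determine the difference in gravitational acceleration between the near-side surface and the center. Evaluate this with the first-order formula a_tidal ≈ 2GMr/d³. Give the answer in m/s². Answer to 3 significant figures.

6.22 × 10⁻⁶ m/s²

Δa = 2GMr/d³
   = 2 × (6.674 × 10⁻¹¹) × (3.50 × 10²⁴) × (4.20 × 10⁵) / (3.16 × 10⁸)³
   = 6.22 × 10⁻⁶ m/s²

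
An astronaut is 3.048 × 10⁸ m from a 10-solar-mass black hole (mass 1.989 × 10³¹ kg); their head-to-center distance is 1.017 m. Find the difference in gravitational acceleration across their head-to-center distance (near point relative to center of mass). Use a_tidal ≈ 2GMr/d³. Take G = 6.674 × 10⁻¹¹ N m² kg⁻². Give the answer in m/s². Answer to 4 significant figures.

Δg = 2GMr/d³
   = 2 × (6.674 × 10⁻¹¹) × (1.989 × 10³¹) × (1.017) / (3.048 × 10⁸)³
   = 9.535 × 10⁻⁵ m/s²

9.535 × 10⁻⁵ m/s²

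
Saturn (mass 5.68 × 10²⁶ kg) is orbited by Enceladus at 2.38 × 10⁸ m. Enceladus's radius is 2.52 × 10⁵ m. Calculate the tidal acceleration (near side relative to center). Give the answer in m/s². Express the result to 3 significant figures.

Δg = 2GMr/d³
   = 2 × (6.674 × 10⁻¹¹) × (5.68 × 10²⁶) × (2.52 × 10⁵) / (2.38 × 10⁸)³
   = 1.42 × 10⁻³ m/s²

1.42 × 10⁻³ m/s²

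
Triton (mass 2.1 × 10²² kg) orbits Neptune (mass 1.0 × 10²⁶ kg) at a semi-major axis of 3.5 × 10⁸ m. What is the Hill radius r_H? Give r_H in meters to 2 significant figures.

r_H ≈ a (m/3M)^(1/3)
    = (3.5 × 10⁸) × (2.1 × 10²² / (3 × 1.0 × 10²⁶))^(1/3)
    = 1.4 × 10⁷ m

1.4 × 10⁷ m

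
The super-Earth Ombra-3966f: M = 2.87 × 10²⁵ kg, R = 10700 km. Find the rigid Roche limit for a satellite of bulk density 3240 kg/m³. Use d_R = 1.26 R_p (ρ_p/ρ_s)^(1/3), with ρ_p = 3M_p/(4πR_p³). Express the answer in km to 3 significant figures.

ρ_p = 3M_p/(4πR_p³) = 3 × (2.87 × 10²⁵) / (4π × (1.07 × 10⁷ m)³) = 5590 kg/m³
d_R = 1.26 × 10700 km × (5590/3240)^(1/3)
    = 16200 km

16200 km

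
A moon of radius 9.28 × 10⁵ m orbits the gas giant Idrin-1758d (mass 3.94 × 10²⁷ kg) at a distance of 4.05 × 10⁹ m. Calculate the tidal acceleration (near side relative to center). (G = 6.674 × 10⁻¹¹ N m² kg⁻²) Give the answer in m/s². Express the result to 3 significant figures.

7.35 × 10⁻⁶ m/s²

Since r ≪ d, expand the inverse-square field across one radius to get the leading 2GMr/d³ term.
Δa = 2GMr/d³
   = 2 × (6.674 × 10⁻¹¹) × (3.94 × 10²⁷) × (9.28 × 10⁵) / (4.05 × 10⁹)³
   = 7.35 × 10⁻⁶ m/s²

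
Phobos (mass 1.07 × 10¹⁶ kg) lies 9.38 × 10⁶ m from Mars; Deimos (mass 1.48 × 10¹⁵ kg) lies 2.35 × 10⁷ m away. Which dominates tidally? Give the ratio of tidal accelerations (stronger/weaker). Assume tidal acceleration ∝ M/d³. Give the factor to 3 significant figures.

Phobos, by a factor of ≈ 114

Compare M/d³ for the two perturbers:
Phobos: (1.07 × 10¹⁶) / (9.38 × 10⁶)³ = 1.297 × 10⁻⁵
Deimos: (1.48 × 10¹⁵) / (2.35 × 10⁷)³ = 1.140 × 10⁻⁷
Ratio (larger/smaller) = 114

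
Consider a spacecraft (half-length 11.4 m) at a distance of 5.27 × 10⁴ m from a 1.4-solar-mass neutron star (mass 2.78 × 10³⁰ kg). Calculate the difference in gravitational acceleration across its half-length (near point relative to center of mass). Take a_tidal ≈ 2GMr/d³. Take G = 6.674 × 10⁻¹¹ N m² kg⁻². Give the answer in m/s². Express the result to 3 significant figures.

2.89 × 10⁷ m/s²

Δg = 2GMr/d³
   = 2 × (6.674 × 10⁻¹¹) × (2.78 × 10³⁰) × (11.4) / (5.27 × 10⁴)³
   = 2.89 × 10⁷ m/s²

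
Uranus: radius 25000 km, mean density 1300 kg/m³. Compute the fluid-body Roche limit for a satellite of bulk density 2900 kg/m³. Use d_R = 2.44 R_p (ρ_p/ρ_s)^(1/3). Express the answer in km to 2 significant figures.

47000 km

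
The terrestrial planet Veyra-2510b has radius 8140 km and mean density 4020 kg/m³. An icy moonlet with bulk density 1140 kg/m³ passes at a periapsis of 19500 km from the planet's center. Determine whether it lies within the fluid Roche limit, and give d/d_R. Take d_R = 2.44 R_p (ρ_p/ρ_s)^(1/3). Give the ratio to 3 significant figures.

inside; d/d_R ≈ 0.645

d_R = 2.44 × (8140 km) × (4020/1140)^(1/3) = 30230 km
d/d_R = (19500) / (30230) = 0.645
Since d/d_R < 1, the body is inside the Roche limit.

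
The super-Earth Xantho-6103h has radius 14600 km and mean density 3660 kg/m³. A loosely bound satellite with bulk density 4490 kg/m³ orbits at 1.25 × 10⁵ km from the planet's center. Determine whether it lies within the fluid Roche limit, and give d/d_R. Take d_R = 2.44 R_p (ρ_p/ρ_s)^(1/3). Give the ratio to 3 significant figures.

d_R = 2.44 × (14600 km) × (3660/4490)^(1/3) = 33280 km
d/d_R = (1.25 × 10⁵) / (33280) = 3.76
Since d/d_R > 1, the body is outside the Roche limit.

outside; d/d_R ≈ 3.76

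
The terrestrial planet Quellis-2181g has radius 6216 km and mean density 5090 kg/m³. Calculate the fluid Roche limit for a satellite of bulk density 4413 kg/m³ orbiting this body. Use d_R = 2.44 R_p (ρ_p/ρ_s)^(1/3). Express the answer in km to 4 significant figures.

d_R = 2.44 × 6216 km × (5090/4413)^(1/3)
    = 15910 km

15910 km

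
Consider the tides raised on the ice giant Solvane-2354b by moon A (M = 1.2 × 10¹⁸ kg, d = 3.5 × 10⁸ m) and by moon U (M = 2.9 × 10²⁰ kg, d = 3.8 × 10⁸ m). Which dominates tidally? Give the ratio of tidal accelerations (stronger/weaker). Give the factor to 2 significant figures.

Moon U, by a factor of ≈ 190

Tidal stretch scales as M/d³; compute that for each body.
Moon A: (1.2 × 10¹⁸) / (3.5 × 10⁸)³ = 2.799 × 10⁻⁸
Moon U: (2.9 × 10²⁰) / (3.8 × 10⁸)³ = 5.285 × 10⁻⁶
Ratio (larger/smaller) = 190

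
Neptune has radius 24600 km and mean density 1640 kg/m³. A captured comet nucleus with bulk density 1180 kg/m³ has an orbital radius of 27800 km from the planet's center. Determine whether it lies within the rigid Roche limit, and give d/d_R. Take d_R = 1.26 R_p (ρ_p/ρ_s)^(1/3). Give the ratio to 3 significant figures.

inside; d/d_R ≈ 0.804

d_R = 1.26 × (24600 km) × (1640/1180)^(1/3) = 34590 km
d/d_R = (27800) / (34590) = 0.804
Since d/d_R < 1, the body is inside the Roche limit.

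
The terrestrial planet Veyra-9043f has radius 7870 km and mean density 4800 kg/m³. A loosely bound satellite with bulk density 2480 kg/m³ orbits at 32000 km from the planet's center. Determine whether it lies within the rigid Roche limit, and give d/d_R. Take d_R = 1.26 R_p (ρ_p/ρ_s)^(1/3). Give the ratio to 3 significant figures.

outside; d/d_R ≈ 2.59

d_R = 1.26 × (7870 km) × (4800/2480)^(1/3) = 12360 km
d/d_R = (32000) / (12360) = 2.59
Since d/d_R > 1, the body is outside the Roche limit.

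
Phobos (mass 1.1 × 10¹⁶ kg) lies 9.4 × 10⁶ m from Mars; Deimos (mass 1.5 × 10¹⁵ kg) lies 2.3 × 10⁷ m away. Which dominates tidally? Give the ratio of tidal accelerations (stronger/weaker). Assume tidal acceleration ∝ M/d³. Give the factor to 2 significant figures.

Tidal stretch scales as M/d³; compute that for each body.
Phobos: (1.1 × 10¹⁶) / (9.4 × 10⁶)³ = 1.324 × 10⁻⁵
Deimos: (1.5 × 10¹⁵) / (2.3 × 10⁷)³ = 1.233 × 10⁻⁷
Ratio (larger/smaller) = 110

Phobos, by a factor of ≈ 110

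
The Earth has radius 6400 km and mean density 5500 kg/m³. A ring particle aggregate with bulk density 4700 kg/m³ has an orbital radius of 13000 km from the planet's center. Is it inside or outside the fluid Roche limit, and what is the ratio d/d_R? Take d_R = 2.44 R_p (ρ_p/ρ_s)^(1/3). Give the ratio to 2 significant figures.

inside; d/d_R ≈ 0.79

d_R = 2.44 × (6400 km) × (5500/4700)^(1/3) = 16460 km
d/d_R = (13000) / (16460) = 0.79
Since d/d_R < 1, the body is inside the Roche limit.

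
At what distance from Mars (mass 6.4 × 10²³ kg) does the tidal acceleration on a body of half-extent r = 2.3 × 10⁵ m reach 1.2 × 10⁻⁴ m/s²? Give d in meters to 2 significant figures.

5.5 × 10⁷ m

2GMr/d³ = a_tidal  ⇒  d = (2GMr / a_tidal)^(1/3)
d = (2 × 6.674×10⁻¹¹ × (6.4 × 10²³) × (2.3 × 10⁵) / (1.2 × 10⁻⁴))^(1/3)
  = 5.5 × 10⁷ m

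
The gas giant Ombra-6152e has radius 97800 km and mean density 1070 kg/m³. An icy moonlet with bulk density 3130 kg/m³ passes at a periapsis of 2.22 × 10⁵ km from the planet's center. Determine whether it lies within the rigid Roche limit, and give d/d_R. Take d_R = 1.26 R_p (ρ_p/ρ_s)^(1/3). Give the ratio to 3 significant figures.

d_R = 1.26 × (97800 km) × (1070/3130)^(1/3) = 86160 km
d/d_R = (2.22 × 10⁵) / (86160) = 2.58
Since d/d_R > 1, the body is outside the Roche limit.

outside; d/d_R ≈ 2.58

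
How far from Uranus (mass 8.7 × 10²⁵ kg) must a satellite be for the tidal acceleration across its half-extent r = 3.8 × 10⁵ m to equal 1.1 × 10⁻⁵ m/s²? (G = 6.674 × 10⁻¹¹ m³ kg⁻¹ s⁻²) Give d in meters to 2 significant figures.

2GMr/d³ = a_tidal  ⇒  d = (2GMr / a_tidal)^(1/3)
d = (2 × 6.674×10⁻¹¹ × (8.7 × 10²⁵) × (3.8 × 10⁵) / (1.1 × 10⁻⁵))^(1/3)
  = 7.4 × 10⁸ m

7.4 × 10⁸ m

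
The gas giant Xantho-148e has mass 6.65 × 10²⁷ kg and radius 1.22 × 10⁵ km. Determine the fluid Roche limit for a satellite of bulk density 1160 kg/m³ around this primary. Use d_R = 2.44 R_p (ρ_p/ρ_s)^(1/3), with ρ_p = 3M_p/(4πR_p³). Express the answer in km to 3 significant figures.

2.71 × 10⁵ km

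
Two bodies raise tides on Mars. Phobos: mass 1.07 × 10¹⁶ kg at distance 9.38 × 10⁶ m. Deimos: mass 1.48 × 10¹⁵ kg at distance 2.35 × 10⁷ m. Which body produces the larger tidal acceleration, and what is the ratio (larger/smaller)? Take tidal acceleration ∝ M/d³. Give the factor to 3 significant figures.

Tidal acceleration ∝ M/d³, so compare M/d³ for each.
Phobos: (1.07 × 10¹⁶) / (9.38 × 10⁶)³ = 1.297 × 10⁻⁵
Deimos: (1.48 × 10¹⁵) / (2.35 × 10⁷)³ = 1.140 × 10⁻⁷
Ratio (larger/smaller) = 114

Phobos, by a factor of ≈ 114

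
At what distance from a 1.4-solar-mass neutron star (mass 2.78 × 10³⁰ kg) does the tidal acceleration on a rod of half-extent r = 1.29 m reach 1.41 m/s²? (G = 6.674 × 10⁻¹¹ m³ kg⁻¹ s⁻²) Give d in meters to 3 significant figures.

2GMr/d³ = a_tidal  ⇒  d = (2GMr / a_tidal)^(1/3)
d = (2 × 6.674×10⁻¹¹ × (2.78 × 10³⁰) × (1.29) / (1.41))^(1/3)
  = 6.98 × 10⁶ m

6.98 × 10⁶ m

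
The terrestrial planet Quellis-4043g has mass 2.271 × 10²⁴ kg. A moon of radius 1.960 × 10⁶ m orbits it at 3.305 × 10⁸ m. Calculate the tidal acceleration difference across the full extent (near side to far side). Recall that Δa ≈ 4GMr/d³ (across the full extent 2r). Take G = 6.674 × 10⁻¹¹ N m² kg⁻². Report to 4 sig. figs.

3.292 × 10⁻⁵ m/s²

a_tidal = 4GMr/d³
        = 4 × (6.674 × 10⁻¹¹) × (2.271 × 10²⁴) × (1.960 × 10⁶) / (3.305 × 10⁸)³
        = 3.292 × 10⁻⁵ m/s²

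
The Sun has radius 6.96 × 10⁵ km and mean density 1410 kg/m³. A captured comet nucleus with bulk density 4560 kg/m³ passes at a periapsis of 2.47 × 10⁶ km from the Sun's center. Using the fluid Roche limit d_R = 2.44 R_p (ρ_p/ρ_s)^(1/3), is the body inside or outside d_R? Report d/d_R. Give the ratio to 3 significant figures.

outside; d/d_R ≈ 2.15

d_R = 2.44 × (6.96 × 10⁵ km) × (1410/4560)^(1/3) = 1.148 × 10⁶ km
d/d_R = (2.47 × 10⁶) / (1.148 × 10⁶) = 2.15
Since d/d_R > 1, the body is outside the Roche limit.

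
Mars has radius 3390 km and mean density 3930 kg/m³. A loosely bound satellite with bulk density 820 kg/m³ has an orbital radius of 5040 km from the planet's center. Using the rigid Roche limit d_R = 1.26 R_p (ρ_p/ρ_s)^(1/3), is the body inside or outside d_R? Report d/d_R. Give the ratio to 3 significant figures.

d_R = 1.26 × (3390 km) × (3930/820)^(1/3) = 7202 km
d/d_R = (5040) / (7202) = 0.700
Since d/d_R < 1, the body is inside the Roche limit.

inside; d/d_R ≈ 0.700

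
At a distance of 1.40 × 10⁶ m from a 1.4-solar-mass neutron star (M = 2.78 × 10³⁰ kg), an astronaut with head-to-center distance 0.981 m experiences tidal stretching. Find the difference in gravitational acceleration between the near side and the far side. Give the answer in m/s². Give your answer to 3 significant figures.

Δa = 4GMr/d³
   = 4 × (6.674 × 10⁻¹¹) × (2.78 × 10³⁰) × (0.981) / (1.40 × 10⁶)³
   = 2.65 × 10² m/s²

2.65 × 10² m/s²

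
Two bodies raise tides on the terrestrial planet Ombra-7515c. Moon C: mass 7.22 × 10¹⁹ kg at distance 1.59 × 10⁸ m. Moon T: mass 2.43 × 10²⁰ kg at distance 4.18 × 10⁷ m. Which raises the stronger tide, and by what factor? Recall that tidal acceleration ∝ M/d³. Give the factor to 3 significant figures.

Compare M/d³ for the two perturbers:
Moon C: (7.22 × 10¹⁹) / (1.59 × 10⁸)³ = 1.796 × 10⁻⁵
Moon T: (2.43 × 10²⁰) / (4.18 × 10⁷)³ = 3.327 × 10⁻³
Ratio (larger/smaller) = 185

Moon T, by a factor of ≈ 185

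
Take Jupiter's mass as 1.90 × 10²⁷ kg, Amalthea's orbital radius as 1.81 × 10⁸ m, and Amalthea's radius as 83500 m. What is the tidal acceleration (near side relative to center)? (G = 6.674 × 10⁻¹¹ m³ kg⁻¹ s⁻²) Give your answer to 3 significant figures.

a_tidal = 2GMr/d³
        = 2 × (6.674 × 10⁻¹¹) × (1.90 × 10²⁷) × (83500) / (1.81 × 10⁸)³
        = 3.57 × 10⁻³ m/s²

3.57 × 10⁻³ m/s²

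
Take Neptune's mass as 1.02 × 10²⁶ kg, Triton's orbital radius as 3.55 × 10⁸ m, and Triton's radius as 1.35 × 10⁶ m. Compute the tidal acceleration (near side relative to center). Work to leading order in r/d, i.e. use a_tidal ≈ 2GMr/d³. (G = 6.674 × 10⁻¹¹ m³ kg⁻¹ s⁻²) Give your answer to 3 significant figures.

Δg = 2GMr/d³
   = 2 × (6.674 × 10⁻¹¹) × (1.02 × 10²⁶) × (1.35 × 10⁶) / (3.55 × 10⁸)³
   = 4.11 × 10⁻⁴ m/s²

4.11 × 10⁻⁴ m/s²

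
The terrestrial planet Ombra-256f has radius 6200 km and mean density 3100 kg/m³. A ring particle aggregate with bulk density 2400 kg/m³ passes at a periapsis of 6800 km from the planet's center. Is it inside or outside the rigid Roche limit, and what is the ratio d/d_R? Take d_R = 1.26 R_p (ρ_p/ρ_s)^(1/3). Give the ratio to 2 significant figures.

inside; d/d_R ≈ 0.80

d_R = 1.26 × (6200 km) × (3100/2400)^(1/3) = 8508 km
d/d_R = (6800) / (8508) = 0.80
Since d/d_R < 1, the body is inside the Roche limit.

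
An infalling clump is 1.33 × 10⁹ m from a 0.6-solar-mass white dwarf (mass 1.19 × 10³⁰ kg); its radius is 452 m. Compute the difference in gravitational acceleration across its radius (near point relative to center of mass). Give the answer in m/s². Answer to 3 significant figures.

Differencing GM/(d−r)² and GM/d² to first order in r/d gives 2GMr/d³.
Δg = 2GMr/d³
   = 2 × (6.674 × 10⁻¹¹) × (1.19 × 10³⁰) × (452) / (1.33 × 10⁹)³
   = 3.05 × 10⁻⁵ m/s²

3.05 × 10⁻⁵ m/s²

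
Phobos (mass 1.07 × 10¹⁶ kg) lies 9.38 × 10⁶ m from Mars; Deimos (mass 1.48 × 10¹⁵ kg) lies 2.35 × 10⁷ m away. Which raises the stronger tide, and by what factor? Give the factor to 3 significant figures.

Phobos, by a factor of ≈ 114

The tide-raising term goes as M/d³ (the gradient of a 1/d² field).
Phobos: (1.07 × 10¹⁶) / (9.38 × 10⁶)³ = 1.297 × 10⁻⁵
Deimos: (1.48 × 10¹⁵) / (2.35 × 10⁷)³ = 1.140 × 10⁻⁷
Ratio (larger/smaller) = 114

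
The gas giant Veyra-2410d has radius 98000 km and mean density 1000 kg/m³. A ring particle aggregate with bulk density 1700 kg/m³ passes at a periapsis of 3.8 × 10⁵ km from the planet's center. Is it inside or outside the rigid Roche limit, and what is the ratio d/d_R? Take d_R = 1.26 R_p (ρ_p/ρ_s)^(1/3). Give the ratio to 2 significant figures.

outside; d/d_R ≈ 3.7

d_R = 1.26 × (98000 km) × (1000/1700)^(1/3) = 1.035 × 10⁵ km
d/d_R = (3.8 × 10⁵) / (1.035 × 10⁵) = 3.7
Since d/d_R > 1, the body is outside the Roche limit.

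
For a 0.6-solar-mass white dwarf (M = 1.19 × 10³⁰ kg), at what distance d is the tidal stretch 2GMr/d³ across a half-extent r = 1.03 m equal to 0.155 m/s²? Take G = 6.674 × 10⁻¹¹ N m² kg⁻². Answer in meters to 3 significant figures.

1.02 × 10⁷ m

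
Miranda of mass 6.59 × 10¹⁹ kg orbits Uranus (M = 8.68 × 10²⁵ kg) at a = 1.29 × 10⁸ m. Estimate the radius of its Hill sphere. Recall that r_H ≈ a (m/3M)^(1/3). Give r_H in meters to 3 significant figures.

r_H ≈ a (m/3M)^(1/3)
    = (1.29 × 10⁸) × (6.59 × 10¹⁹ / (3 × 8.68 × 10²⁵))^(1/3)
    = 8.16 × 10⁵ m

8.16 × 10⁵ m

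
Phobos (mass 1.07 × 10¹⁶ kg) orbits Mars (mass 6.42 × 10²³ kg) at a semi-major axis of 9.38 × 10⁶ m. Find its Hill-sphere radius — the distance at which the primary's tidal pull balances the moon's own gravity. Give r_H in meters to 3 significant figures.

1.66 × 10⁴ m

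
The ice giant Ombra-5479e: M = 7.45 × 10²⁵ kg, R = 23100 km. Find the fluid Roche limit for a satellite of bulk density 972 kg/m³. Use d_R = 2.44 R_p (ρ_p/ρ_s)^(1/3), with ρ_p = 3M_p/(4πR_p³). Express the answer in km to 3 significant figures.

ρ_p = 3M_p/(4πR_p³) = 3 × (7.45 × 10²⁵) / (4π × (2.31 × 10⁷ m)³) = 1440 kg/m³
d_R = 2.44 × 23100 km × (1440/972)^(1/3)
    = 64300 km

64300 km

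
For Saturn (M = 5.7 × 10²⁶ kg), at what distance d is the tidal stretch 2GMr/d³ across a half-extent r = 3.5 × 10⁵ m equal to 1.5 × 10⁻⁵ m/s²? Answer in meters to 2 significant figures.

1.2 × 10⁹ m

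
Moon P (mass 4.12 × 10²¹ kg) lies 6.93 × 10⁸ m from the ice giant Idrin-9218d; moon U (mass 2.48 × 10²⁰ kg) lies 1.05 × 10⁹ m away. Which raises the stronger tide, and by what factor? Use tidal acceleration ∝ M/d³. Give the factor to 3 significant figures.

Moon P, by a factor of ≈ 57.8

Tidal stretch scales as M/d³; compute that for each body.
Moon P: (4.12 × 10²¹) / (6.93 × 10⁸)³ = 1.238 × 10⁻⁵
Moon U: (2.48 × 10²⁰) / (1.05 × 10⁹)³ = 2.142 × 10⁻⁷
Ratio (larger/smaller) = 57.8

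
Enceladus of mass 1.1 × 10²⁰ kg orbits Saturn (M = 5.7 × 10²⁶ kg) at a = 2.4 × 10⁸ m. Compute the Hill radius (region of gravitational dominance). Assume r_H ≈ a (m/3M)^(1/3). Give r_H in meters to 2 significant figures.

r_H ≈ a (m/3M)^(1/3)
    = (2.4 × 10⁸) × (1.1 × 10²⁰ / (3 × 5.7 × 10²⁶))^(1/3)
    = 9.6 × 10⁵ m

9.6 × 10⁵ m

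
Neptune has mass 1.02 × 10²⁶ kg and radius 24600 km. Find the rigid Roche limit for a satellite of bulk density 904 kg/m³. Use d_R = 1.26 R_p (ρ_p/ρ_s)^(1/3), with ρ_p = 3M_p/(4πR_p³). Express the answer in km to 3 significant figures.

ρ_p = 3M_p/(4πR_p³) = 3 × (1.02 × 10²⁶) / (4π × (2.46 × 10⁷ m)³) = 1640 kg/m³
d_R = 1.26 × 24600 km × (1640/904)^(1/3)
    = 37800 km

37800 km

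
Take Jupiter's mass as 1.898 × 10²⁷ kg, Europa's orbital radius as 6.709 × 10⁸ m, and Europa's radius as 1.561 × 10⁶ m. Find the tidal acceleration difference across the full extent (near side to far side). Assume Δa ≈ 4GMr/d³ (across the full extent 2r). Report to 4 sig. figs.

Δa = 4GMr/d³
   = 4 × (6.674 × 10⁻¹¹) × (1.898 × 10²⁷) × (1.561 × 10⁶) / (6.709 × 10⁸)³
   = 2.619 × 10⁻³ m/s²

2.619 × 10⁻³ m/s²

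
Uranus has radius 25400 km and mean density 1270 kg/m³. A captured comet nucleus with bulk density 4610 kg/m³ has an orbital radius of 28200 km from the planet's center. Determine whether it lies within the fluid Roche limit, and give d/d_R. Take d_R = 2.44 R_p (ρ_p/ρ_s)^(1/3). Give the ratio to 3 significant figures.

inside; d/d_R ≈ 0.699

d_R = 2.44 × (25400 km) × (1270/4610)^(1/3) = 40330 km
d/d_R = (28200) / (40330) = 0.699
Since d/d_R < 1, the body is inside the Roche limit.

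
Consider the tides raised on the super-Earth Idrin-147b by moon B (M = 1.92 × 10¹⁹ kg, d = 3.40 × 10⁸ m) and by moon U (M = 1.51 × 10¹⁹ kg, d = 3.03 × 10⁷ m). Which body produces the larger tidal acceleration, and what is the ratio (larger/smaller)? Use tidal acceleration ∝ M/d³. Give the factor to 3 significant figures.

Tidal acceleration ∝ M/d³, so compare M/d³ for each.
Moon B: (1.92 × 10¹⁹) / (3.40 × 10⁸)³ = 4.885 × 10⁻⁷
Moon U: (1.51 × 10¹⁹) / (3.03 × 10⁷)³ = 5.428 × 10⁻⁴
Ratio (larger/smaller) = 1110

Moon U, by a factor of ≈ 1110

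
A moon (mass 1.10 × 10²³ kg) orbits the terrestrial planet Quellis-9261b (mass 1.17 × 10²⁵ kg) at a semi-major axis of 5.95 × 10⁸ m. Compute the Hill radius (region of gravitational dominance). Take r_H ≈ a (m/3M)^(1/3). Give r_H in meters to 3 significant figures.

8.71 × 10⁷ m

r_H ≈ a (m/3M)^(1/3)
    = (5.95 × 10⁸) × (1.10 × 10²³ / (3 × 1.17 × 10²⁵))^(1/3)
    = 8.71 × 10⁷ m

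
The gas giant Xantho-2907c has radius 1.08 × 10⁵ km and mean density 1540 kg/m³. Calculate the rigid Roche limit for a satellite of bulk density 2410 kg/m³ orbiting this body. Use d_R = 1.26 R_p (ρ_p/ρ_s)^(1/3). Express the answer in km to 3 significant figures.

d_R = 1.26 × 1.08 × 10⁵ km × (1540/2410)^(1/3)
    = 1.17 × 10⁵ km

1.17 × 10⁵ km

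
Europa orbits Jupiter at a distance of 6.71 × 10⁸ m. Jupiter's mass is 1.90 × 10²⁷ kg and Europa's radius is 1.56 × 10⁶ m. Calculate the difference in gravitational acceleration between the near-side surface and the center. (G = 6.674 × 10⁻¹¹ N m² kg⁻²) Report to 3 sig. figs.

Δa = 2GMr/d³
   = 2 × (6.674 × 10⁻¹¹) × (1.90 × 10²⁷) × (1.56 × 10⁶) / (6.71 × 10⁸)³
   = 1.31 × 10⁻³ m/s²

1.31 × 10⁻³ m/s²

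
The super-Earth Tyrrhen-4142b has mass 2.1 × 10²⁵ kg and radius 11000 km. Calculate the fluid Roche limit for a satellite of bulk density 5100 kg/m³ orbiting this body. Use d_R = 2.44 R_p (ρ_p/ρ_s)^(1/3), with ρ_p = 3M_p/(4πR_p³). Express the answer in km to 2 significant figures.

ρ_p = 3M_p/(4πR_p³) = 3 × (2.1 × 10²⁵) / (4π × (1.1 × 10⁷ m)³) = 3800 kg/m³
d_R = 2.44 × 11000 km × (3800/5100)^(1/3)
    = 24000 km

24000 km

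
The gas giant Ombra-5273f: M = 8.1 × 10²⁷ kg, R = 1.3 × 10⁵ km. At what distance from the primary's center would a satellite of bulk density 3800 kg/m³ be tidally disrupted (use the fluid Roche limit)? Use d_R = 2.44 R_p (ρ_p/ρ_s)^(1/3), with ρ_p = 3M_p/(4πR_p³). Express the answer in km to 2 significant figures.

1.9 × 10⁵ km

ρ_p = 3M_p/(4πR_p³) = 3 × (8.1 × 10²⁷) / (4π × (1.3 × 10⁸ m)³) = 880 kg/m³
d_R = 2.44 × 1.3 × 10⁵ km × (880/3800)^(1/3)
    = 1.9 × 10⁵ km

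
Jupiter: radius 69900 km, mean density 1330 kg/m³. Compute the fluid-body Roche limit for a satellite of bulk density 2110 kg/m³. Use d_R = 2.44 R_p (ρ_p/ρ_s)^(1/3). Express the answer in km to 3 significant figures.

d_R = 2.44 × 69900 km × (1330/2110)^(1/3)
    = 1.46 × 10⁵ km

1.46 × 10⁵ km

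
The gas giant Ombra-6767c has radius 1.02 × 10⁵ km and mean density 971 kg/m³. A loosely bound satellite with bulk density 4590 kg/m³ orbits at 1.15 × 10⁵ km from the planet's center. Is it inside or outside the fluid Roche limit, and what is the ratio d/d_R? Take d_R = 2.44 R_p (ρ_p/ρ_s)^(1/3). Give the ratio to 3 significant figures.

d_R = 2.44 × (1.02 × 10⁵ km) × (971/4590)^(1/3) = 1.483 × 10⁵ km
d/d_R = (1.15 × 10⁵) / (1.483 × 10⁵) = 0.775
Since d/d_R < 1, the body is inside the Roche limit.

inside; d/d_R ≈ 0.775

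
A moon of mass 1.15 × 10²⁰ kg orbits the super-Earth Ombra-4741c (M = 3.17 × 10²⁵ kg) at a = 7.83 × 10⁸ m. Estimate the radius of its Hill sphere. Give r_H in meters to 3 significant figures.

8.34 × 10⁶ m

r_H ≈ a (m/3M)^(1/3)
    = (7.83 × 10⁸) × (1.15 × 10²⁰ / (3 × 3.17 × 10²⁵))^(1/3)
    = 8.34 × 10⁶ m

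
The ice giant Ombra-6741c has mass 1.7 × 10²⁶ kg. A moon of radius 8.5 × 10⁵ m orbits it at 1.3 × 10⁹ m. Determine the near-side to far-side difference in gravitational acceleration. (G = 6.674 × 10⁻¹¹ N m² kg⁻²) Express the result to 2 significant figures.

Δa = 4GMr/d³
   = 4 × (6.674 × 10⁻¹¹) × (1.7 × 10²⁶) × (8.5 × 10⁵) / (1.3 × 10⁹)³
   = 1.8 × 10⁻⁵ m/s²

1.8 × 10⁻⁵ m/s²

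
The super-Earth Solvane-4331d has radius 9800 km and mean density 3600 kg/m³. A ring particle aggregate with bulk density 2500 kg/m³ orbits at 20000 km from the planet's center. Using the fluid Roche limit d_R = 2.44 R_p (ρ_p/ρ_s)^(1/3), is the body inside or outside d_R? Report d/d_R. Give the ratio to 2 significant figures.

d_R = 2.44 × (9800 km) × (3600/2500)^(1/3) = 27000 km
d/d_R = (20000) / (27000) = 0.74
Since d/d_R < 1, the body is inside the Roche limit.

inside; d/d_R ≈ 0.74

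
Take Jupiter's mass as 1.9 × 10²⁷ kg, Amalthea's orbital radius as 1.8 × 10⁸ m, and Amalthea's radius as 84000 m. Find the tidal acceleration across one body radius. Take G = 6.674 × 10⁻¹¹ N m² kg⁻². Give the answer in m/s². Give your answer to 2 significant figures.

The tidal stretch is the gradient of GM/d² times the body's extent r, hence the 1/d³ dependence.
Δg = 2GMr/d³
   = 2 × (6.674 × 10⁻¹¹) × (1.9 × 10²⁷) × (84000) / (1.8 × 10⁸)³
   = 3.7 × 10⁻³ m/s²

3.7 × 10⁻³ m/s²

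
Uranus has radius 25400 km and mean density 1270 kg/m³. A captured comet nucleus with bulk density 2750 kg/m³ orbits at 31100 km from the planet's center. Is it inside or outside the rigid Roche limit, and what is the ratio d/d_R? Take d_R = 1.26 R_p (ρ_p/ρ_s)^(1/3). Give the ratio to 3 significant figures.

outside; d/d_R ≈ 1.26

d_R = 1.26 × (25400 km) × (1270/2750)^(1/3) = 24740 km
d/d_R = (31100) / (24740) = 1.26
Since d/d_R > 1, the body is outside the Roche limit.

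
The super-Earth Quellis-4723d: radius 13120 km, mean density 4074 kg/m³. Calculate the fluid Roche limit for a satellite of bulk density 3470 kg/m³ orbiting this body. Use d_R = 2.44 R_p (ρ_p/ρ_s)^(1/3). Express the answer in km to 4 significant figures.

d_R = 2.44 × 13120 km × (4074/3470)^(1/3)
    = 33770 km

33770 km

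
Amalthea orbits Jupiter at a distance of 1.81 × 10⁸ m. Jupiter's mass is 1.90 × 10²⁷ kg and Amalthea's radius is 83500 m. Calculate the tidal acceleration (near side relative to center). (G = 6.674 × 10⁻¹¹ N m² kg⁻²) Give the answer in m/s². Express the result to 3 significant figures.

3.57 × 10⁻³ m/s²

a_tidal = 2GMr/d³
        = 2 × (6.674 × 10⁻¹¹) × (1.90 × 10²⁷) × (83500) / (1.81 × 10⁸)³
        = 3.57 × 10⁻³ m/s²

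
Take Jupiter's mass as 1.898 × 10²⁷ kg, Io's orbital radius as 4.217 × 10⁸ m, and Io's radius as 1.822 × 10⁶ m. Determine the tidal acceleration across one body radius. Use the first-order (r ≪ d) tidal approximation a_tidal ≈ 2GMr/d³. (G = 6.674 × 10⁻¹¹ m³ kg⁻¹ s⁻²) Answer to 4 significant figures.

6.155 × 10⁻³ m/s²

Δg = 2GMr/d³
   = 2 × (6.674 × 10⁻¹¹) × (1.898 × 10²⁷) × (1.822 × 10⁶) / (4.217 × 10⁸)³
   = 6.155 × 10⁻³ m/s²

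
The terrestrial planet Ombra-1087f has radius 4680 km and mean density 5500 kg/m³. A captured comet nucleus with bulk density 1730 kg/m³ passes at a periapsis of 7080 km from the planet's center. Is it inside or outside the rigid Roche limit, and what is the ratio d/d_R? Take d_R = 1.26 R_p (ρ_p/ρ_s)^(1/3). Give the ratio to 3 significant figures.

inside; d/d_R ≈ 0.817

d_R = 1.26 × (4680 km) × (5500/1730)^(1/3) = 8671 km
d/d_R = (7080) / (8671) = 0.817
Since d/d_R < 1, the body is inside the Roche limit.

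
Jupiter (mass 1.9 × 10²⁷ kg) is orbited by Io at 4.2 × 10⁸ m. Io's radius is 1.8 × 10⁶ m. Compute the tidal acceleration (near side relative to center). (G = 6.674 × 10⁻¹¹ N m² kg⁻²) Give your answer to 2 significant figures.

Δa = 2GMr/d³
   = 2 × (6.674 × 10⁻¹¹) × (1.9 × 10²⁷) × (1.8 × 10⁶) / (4.2 × 10⁸)³
   = 6.2 × 10⁻³ m/s²

6.2 × 10⁻³ m/s²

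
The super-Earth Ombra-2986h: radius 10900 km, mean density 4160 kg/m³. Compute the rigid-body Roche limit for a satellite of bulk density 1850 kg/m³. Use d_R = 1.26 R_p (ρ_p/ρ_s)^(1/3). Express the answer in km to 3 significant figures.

d_R = 1.26 × 10900 km × (4160/1850)^(1/3)
    = 18000 km

18000 km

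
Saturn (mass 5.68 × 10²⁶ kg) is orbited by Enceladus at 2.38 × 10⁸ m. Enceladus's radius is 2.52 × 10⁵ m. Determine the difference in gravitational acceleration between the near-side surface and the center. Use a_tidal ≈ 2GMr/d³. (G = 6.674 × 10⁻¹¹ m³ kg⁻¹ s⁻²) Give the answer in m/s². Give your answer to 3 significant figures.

1.42 × 10⁻³ m/s²

Δa = 2GMr/d³
   = 2 × (6.674 × 10⁻¹¹) × (5.68 × 10²⁶) × (2.52 × 10⁵) / (2.38 × 10⁸)³
   = 1.42 × 10⁻³ m/s²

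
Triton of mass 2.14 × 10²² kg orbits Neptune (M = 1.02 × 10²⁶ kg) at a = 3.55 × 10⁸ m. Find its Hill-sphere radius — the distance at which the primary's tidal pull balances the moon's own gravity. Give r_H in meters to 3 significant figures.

r_H ≈ a (m/3M)^(1/3)
    = (3.55 × 10⁸) × (2.14 × 10²² / (3 × 1.02 × 10²⁶))^(1/3)
    = 1.46 × 10⁷ m

1.46 × 10⁷ m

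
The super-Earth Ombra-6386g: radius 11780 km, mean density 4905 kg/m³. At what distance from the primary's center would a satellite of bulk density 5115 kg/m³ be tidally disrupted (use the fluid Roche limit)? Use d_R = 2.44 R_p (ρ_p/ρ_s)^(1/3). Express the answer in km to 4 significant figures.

d_R = 2.44 × 11780 km × (4905/5115)^(1/3)
    = 28340 km

28340 km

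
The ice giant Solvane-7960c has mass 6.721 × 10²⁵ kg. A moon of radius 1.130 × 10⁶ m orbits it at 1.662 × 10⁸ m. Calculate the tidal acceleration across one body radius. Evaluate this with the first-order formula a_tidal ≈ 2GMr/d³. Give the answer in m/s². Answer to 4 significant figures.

Δa = 2GMr/d³
   = 2 × (6.674 × 10⁻¹¹) × (6.721 × 10²⁵) × (1.130 × 10⁶) / (1.662 × 10⁸)³
   = 2.208 × 10⁻³ m/s²

2.208 × 10⁻³ m/s²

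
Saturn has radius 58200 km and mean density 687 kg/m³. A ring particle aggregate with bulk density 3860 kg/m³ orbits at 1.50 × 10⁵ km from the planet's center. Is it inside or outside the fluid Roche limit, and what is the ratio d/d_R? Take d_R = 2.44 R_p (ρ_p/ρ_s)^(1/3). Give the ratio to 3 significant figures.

outside; d/d_R ≈ 1.88

d_R = 2.44 × (58200 km) × (687/3860)^(1/3) = 79880 km
d/d_R = (1.50 × 10⁵) / (79880) = 1.88
Since d/d_R > 1, the body is outside the Roche limit.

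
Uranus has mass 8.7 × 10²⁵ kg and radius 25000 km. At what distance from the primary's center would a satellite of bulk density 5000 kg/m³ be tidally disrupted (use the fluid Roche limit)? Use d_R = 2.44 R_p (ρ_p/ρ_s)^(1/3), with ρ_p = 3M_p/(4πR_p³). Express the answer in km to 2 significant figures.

ρ_p = 3M_p/(4πR_p³) = 3 × (8.7 × 10²⁵) / (4π × (2.5 × 10⁷ m)³) = 1300 kg/m³
d_R = 2.44 × 25000 km × (1300/5000)^(1/3)
    = 39000 km

39000 km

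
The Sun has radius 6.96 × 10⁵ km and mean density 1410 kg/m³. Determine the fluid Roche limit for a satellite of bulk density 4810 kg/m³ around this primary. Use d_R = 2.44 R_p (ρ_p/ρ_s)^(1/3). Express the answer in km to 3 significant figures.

d_R = 2.44 × 6.96 × 10⁵ km × (1410/4810)^(1/3)
    = 1.13 × 10⁶ km

1.13 × 10⁶ km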